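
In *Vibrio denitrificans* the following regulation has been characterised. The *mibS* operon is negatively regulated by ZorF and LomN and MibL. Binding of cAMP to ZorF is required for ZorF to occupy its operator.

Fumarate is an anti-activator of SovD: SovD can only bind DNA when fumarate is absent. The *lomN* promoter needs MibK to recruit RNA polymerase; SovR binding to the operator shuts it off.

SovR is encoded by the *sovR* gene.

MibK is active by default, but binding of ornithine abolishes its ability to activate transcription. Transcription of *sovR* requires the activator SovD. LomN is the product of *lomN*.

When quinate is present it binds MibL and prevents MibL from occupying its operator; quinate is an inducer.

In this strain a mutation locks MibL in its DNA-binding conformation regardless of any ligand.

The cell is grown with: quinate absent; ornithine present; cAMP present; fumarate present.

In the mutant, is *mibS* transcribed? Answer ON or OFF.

cAMP is present, so ZorF is active.
Ornithine is present, so MibK is inactive.
Fumarate is present, so SovD is inactive.
Required activator SovD is absent, so *sovR* is not transcribed.
So SovR is not produced.
Required activator MibK is absent, so *lomN* is not transcribed.
So LomN is not produced.
MibL is constitutively active in this strain.
With repressor ZorF bound, *mibS* is not transcribed.

OFF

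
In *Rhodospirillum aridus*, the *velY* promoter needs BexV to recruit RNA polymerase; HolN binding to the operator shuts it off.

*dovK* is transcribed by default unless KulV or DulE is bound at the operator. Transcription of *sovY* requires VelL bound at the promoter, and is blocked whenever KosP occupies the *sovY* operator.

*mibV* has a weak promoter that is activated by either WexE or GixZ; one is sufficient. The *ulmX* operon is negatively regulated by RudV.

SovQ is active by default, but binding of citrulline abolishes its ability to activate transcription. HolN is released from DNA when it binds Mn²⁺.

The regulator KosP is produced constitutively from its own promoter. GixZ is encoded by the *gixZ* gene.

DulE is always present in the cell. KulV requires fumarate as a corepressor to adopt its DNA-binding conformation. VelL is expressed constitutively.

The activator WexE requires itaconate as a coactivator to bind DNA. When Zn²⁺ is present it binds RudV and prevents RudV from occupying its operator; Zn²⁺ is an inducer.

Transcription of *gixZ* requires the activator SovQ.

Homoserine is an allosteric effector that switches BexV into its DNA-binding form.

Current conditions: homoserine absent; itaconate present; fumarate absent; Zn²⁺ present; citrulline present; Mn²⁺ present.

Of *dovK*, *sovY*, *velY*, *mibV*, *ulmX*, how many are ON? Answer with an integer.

Fumarate is absent, so KulV is inactive.
DulE is produced constitutively and is active.
With repressor DulE bound, *dovK* is not transcribed.
→ *dovK* is OFF.
KosP is produced constitutively and is active.
VelL is produced constitutively and is active.
With repressor KosP bound, *sovY* is not transcribed.
→ *sovY* is OFF.
Homoserine is absent, so BexV is inactive.
Mn²⁺ is present, so HolN is inactive.
Required activator BexV is absent, so *velY* is not transcribed.
→ *velY* is OFF.
Itaconate is present, so WexE is active.
Citrulline is present, so SovQ is inactive.
Required activator SovQ is absent, so *gixZ* is not transcribed.
So GixZ is not produced.
Activator WexE is present, so *mibV* is transcribed.
→ *mibV* is ON.
Zn²⁺ is present, so RudV is inactive.
With no repressor bound, *ulmX* is transcribed.
→ *ulmX* is ON.
2 of the 5 genes are transcribed.

2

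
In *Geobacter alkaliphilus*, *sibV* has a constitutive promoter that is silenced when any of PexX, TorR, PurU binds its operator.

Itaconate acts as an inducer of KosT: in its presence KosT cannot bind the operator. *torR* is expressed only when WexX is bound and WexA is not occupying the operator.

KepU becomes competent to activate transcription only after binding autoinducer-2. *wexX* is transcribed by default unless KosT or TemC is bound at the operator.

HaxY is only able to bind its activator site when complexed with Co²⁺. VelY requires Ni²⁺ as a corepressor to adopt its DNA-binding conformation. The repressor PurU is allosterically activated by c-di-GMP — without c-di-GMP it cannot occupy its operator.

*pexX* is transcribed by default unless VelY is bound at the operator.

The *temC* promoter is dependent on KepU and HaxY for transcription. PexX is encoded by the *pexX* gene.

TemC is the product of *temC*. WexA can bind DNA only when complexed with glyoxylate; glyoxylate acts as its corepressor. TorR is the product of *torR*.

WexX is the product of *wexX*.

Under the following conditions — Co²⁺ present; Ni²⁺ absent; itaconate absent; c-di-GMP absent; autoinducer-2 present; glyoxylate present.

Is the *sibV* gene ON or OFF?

OFF

Ni²⁺ is absent, so VelY is inactive.
With no repressor bound, *pexX* is transcribed.
So PexX is produced and active.
Glyoxylate is present, so WexA is active.
Itaconate is absent, so KosT is active.
Autoinducer-2 is present, so KepU is active.
Co²⁺ is present, so HaxY is active.
No repressor is bound and KepU and HaxY are active, so *temC* is transcribed.
So TemC is produced and active.
With repressor KosT bound, *wexX* is not transcribed.
So WexX is not produced.
With repressor WexA bound, *torR* is not transcribed.
So TorR is not produced.
c-di-GMP is absent, so PurU is inactive.
With repressor PexX bound, *sibV* is not transcribed.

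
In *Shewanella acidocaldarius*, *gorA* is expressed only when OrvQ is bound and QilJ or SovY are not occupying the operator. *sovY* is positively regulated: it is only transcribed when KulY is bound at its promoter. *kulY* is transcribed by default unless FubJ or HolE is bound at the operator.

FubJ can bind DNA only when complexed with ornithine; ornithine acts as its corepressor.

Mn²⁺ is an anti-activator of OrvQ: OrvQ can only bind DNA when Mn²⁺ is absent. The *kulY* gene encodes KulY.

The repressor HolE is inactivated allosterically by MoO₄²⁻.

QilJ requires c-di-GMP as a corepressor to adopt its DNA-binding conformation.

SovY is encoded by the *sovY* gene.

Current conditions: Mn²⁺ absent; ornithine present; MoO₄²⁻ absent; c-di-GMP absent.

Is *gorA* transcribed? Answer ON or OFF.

Mn²⁺ is absent, so OrvQ is active.
c-di-GMP is absent, so QilJ is inactive.
Ornithine is present, so FubJ is active.
MoO₄²⁻ is absent, so HolE is active.
With repressor FubJ bound, *kulY* is not transcribed.
So KulY is not produced.
Required activator KulY is absent, so *sovY* is not transcribed.
So SovY is not produced.
No repressor is bound and OrvQ is active, so *gorA* is transcribed.

ON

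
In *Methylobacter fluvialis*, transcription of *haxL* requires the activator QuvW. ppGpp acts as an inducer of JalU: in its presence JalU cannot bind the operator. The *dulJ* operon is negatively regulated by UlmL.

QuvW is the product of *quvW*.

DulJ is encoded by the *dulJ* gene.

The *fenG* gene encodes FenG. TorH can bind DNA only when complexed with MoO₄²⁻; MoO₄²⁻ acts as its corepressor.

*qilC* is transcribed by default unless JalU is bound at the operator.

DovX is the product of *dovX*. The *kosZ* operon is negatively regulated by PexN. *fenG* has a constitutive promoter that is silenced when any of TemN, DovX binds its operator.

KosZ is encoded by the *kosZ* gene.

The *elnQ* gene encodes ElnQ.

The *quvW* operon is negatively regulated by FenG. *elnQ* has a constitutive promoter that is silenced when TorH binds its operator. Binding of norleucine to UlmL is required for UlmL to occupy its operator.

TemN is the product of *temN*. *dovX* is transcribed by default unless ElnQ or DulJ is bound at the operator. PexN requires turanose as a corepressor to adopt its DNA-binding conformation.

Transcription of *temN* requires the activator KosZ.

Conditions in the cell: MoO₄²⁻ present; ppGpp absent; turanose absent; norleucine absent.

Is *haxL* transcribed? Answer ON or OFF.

ON

Turanose is absent, so PexN is inactive.
With no repressor bound, *kosZ* is transcribed.
So KosZ is produced and active.
No repressor is bound and KosZ is active, so *temN* is transcribed.
So TemN is produced and active.
MoO₄²⁻ is present, so TorH is active.
With repressor TorH bound, *elnQ* is not transcribed.
So ElnQ is not produced.
Norleucine is absent, so UlmL is inactive.
With no repressor bound, *dulJ* is transcribed.
So DulJ is produced and active.
With repressor DulJ bound, *dovX* is not transcribed.
So DovX is not produced.
With repressor TemN bound, *fenG* is not transcribed.
So FenG is not produced.
With no repressor bound, *quvW* is transcribed.
So QuvW is produced and active.
No repressor is bound and QuvW is active, so *haxL* is transcribed.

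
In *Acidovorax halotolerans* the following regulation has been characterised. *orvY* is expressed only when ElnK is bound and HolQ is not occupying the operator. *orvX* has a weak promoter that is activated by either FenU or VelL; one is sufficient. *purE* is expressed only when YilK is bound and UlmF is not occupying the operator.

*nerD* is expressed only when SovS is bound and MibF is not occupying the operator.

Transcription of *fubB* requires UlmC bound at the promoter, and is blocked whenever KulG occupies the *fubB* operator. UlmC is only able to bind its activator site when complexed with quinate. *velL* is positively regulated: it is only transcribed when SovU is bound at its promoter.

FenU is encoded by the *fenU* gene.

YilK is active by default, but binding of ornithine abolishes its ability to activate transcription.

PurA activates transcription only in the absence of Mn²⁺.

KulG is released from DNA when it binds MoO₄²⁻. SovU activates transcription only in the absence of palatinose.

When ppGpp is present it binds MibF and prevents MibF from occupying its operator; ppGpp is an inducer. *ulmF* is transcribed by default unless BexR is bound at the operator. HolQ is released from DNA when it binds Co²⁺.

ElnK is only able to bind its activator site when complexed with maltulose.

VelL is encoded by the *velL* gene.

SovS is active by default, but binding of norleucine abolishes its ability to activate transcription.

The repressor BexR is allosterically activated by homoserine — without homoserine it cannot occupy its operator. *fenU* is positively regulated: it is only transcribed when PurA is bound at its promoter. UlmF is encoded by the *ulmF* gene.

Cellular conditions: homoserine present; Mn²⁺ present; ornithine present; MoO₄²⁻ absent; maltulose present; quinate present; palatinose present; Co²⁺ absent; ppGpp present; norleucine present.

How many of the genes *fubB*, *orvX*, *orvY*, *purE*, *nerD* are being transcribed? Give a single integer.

0

MoO₄²⁻ is absent, so KulG is active.
Quinate is present, so UlmC is active.
With repressor KulG bound, *fubB* is not transcribed.
→ *fubB* is OFF.
Mn²⁺ is present, so PurA is inactive.
Required activator PurA is absent, so *fenU* is not transcribed.
So FenU is not produced.
Palatinose is present, so SovU is inactive.
Required activator SovU is absent, so *velL* is not transcribed.
So VelL is not produced.
No activator is available at the *orvX* promoter, so *orvX* is not transcribed.
→ *orvX* is OFF.
Co²⁺ is absent, so HolQ is active.
Maltulose is present, so ElnK is active.
With repressor HolQ bound, *orvY* is not transcribed.
→ *orvY* is OFF.
Ornithine is present, so YilK is inactive.
Homoserine is present, so BexR is active.
With repressor BexR bound, *ulmF* is not transcribed.
So UlmF is not produced.
Required activator YilK is absent, so *purE* is not transcribed.
→ *purE* is OFF.
ppGpp is present, so MibF is inactive.
Norleucine is present, so SovS is inactive.
Required activator SovS is absent, so *nerD* is not transcribed.
→ *nerD* is OFF.
0 of the 5 genes are transcribed.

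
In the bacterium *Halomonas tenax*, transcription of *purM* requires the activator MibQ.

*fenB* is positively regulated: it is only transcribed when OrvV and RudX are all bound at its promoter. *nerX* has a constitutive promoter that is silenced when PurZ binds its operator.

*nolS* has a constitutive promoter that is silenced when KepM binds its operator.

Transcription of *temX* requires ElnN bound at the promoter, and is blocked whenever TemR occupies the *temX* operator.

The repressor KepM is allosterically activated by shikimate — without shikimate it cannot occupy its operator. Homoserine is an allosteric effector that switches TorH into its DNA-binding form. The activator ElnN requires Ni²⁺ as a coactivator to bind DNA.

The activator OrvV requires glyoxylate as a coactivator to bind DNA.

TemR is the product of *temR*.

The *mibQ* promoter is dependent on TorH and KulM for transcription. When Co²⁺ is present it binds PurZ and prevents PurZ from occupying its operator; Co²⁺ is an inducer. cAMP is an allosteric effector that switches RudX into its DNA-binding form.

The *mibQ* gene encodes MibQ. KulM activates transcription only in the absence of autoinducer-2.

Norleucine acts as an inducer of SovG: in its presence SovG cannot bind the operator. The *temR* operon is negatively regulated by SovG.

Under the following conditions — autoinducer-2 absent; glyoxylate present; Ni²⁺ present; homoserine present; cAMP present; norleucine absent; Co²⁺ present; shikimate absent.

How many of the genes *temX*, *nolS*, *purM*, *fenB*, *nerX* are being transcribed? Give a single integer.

Ni²⁺ is present, so ElnN is active.
Norleucine is absent, so SovG is active.
With repressor SovG bound, *temR* is not transcribed.
So TemR is not produced.
No repressor is bound and ElnN is active, so *temX* is transcribed.
→ *temX* is ON.
Shikimate is absent, so KepM is inactive.
With no repressor bound, *nolS* is transcribed.
→ *nolS* is ON.
Homoserine is present, so TorH is active.
Autoinducer-2 is absent, so KulM is active.
No repressor is bound and TorH and KulM are active, so *mibQ* is transcribed.
So MibQ is produced and active.
No repressor is bound and MibQ is active, so *purM* is transcribed.
→ *purM* is ON.
Glyoxylate is present, so OrvV is active.
cAMP is present, so RudX is active.
No repressor is bound and OrvV and RudX are active, so *fenB* is transcribed.
→ *fenB* is ON.
Co²⁺ is present, so PurZ is inactive.
With no repressor bound, *nerX* is transcribed.
→ *nerX* is ON.
5 of the 5 genes are transcribed.

5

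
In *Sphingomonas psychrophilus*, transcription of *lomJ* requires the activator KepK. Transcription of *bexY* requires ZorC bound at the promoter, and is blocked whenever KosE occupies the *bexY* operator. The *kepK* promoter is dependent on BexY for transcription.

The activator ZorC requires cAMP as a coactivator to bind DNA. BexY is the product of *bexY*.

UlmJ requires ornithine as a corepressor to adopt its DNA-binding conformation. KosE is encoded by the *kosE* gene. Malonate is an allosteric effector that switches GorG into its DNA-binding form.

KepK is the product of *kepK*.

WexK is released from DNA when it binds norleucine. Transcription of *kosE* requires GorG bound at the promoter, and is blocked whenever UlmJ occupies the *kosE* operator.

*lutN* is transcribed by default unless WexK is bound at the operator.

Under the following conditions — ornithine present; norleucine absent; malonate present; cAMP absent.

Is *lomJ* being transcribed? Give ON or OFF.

Ornithine is present, so UlmJ is active.
Malonate is present, so GorG is active.
With repressor UlmJ bound, *kosE* is not transcribed.
So KosE is not produced.
cAMP is absent, so ZorC is inactive.
Required activator ZorC is absent, so *bexY* is not transcribed.
So BexY is not produced.
Required activator BexY is absent, so *kepK* is not transcribed.
So KepK is not produced.
Required activator KepK is absent, so *lomJ* is not transcribed.

OFF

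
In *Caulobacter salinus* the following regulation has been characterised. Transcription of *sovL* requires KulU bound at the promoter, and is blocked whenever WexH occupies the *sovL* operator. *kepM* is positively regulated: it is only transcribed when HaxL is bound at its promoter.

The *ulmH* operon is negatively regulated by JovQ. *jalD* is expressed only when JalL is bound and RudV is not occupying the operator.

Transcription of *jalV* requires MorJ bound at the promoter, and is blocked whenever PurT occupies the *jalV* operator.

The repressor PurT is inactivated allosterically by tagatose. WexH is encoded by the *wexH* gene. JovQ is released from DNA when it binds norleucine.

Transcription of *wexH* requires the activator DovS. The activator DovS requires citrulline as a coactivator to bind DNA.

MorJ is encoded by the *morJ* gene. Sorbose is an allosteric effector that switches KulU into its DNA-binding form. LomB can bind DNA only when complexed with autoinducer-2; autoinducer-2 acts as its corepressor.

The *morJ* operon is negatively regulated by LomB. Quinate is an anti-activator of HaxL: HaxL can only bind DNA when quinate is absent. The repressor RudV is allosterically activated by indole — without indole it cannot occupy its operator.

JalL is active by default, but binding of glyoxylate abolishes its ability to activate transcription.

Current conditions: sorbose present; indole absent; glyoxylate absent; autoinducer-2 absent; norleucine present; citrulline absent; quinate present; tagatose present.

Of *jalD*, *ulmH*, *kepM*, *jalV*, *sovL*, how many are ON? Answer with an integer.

4

Glyoxylate is absent, so JalL is active.
Indole is absent, so RudV is inactive.
No repressor is bound and JalL is active, so *jalD* is transcribed.
→ *jalD* is ON.
Norleucine is present, so JovQ is inactive.
With no repressor bound, *ulmH* is transcribed.
→ *ulmH* is ON.
Quinate is present, so HaxL is inactive.
Required activator HaxL is absent, so *kepM* is not transcribed.
→ *kepM* is OFF.
Autoinducer-2 is absent, so LomB is inactive.
With no repressor bound, *morJ* is transcribed.
So MorJ is produced and active.
Tagatose is present, so PurT is inactive.
No repressor is bound and MorJ is active, so *jalV* is transcribed.
→ *jalV* is ON.
Sorbose is present, so KulU is active.
Citrulline is absent, so DovS is inactive.
Required activator DovS is absent, so *wexH* is not transcribed.
So WexH is not produced.
No repressor is bound and KulU is active, so *sovL* is transcribed.
→ *sovL* is ON.
4 of the 5 genes are transcribed.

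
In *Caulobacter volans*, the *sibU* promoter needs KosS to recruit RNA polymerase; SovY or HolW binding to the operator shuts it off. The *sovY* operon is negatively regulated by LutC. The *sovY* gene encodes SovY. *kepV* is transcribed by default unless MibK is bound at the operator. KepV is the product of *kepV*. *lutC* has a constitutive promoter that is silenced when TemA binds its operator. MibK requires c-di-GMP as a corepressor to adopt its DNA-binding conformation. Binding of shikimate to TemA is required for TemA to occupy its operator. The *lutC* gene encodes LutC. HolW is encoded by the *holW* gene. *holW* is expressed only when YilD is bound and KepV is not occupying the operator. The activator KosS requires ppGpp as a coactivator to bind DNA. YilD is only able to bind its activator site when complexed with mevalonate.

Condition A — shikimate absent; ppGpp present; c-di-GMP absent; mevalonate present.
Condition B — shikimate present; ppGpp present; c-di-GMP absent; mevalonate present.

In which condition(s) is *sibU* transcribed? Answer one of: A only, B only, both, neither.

Condition A:
Shikimate is absent, so TemA is inactive.
With no repressor bound, *lutC* is transcribed.
So LutC is produced and active.
With repressor LutC bound, *sovY* is not transcribed.
So SovY is not produced.
ppGpp is present, so KosS is active.
c-di-GMP is absent, so MibK is inactive.
With no repressor bound, *kepV* is transcribed.
So KepV is produced and active.
Mevalonate is present, so YilD is active.
With repressor KepV bound, *holW* is not transcribed.
So HolW is not produced.
No repressor is bound and KosS is active, so *sibU* is transcribed.
→ *sibU* is ON in A.
Condition B:
Shikimate is present, so TemA is active.
With repressor TemA bound, *lutC* is not transcribed.
So LutC is not produced.
With no repressor bound, *sovY* is transcribed.
So SovY is produced and active.
ppGpp is present, so KosS is active.
c-di-GMP is absent, so MibK is inactive.
With no repressor bound, *kepV* is transcribed.
So KepV is produced and active.
Mevalonate is present, so YilD is active.
With repressor KepV bound, *holW* is not transcribed.
So HolW is not produced.
With repressor SovY bound, *sibU* is not transcribed.
→ *sibU* is OFF in B.

A only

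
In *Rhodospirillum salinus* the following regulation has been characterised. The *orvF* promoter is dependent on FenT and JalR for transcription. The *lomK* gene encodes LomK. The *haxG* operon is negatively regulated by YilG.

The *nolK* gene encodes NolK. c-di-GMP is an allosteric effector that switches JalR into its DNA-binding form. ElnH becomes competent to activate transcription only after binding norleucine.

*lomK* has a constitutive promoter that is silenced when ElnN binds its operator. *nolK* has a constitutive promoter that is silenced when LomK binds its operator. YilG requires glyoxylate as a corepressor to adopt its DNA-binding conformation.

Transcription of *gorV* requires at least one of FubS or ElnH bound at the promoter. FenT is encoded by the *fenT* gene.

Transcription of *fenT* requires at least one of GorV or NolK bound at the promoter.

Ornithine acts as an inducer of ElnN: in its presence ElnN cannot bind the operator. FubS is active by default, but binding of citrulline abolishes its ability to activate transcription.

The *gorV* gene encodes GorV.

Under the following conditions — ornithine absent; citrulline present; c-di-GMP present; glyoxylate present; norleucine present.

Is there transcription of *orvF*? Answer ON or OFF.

ON

Citrulline is present, so FubS is inactive.
Norleucine is present, so ElnH is active.
Activator ElnH is present, so *gorV* is transcribed.
So GorV is produced and active.
Ornithine is absent, so ElnN is active.
With repressor ElnN bound, *lomK* is not transcribed.
So LomK is not produced.
With no repressor bound, *nolK* is transcribed.
So NolK is produced and active.
Activator GorV is present, so *fenT* is transcribed.
So FenT is produced and active.
c-di-GMP is present, so JalR is active.
No repressor is bound and FenT and JalR are active, so *orvF* is transcribed.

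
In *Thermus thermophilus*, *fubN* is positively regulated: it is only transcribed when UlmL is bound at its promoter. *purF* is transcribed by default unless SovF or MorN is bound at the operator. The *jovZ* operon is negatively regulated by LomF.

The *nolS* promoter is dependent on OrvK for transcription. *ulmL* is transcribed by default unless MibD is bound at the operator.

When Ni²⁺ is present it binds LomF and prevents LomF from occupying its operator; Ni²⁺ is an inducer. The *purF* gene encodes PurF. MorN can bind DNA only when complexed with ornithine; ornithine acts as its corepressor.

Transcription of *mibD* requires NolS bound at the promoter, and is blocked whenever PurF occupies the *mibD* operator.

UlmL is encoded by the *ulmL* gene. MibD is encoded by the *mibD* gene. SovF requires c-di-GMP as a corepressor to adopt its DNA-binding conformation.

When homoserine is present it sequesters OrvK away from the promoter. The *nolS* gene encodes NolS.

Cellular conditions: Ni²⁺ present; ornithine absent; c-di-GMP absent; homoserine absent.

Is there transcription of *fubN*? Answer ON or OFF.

ON

Homoserine is absent, so OrvK is active.
No repressor is bound and OrvK is active, so *nolS* is transcribed.
So NolS is produced and active.
c-di-GMP is absent, so SovF is inactive.
Ornithine is absent, so MorN is inactive.
With no repressor bound, *purF* is transcribed.
So PurF is produced and active.
With repressor PurF bound, *mibD* is not transcribed.
So MibD is not produced.
With no repressor bound, *ulmL* is transcribed.
So UlmL is produced and active.
No repressor is bound and UlmL is active, so *fubN* is transcribed.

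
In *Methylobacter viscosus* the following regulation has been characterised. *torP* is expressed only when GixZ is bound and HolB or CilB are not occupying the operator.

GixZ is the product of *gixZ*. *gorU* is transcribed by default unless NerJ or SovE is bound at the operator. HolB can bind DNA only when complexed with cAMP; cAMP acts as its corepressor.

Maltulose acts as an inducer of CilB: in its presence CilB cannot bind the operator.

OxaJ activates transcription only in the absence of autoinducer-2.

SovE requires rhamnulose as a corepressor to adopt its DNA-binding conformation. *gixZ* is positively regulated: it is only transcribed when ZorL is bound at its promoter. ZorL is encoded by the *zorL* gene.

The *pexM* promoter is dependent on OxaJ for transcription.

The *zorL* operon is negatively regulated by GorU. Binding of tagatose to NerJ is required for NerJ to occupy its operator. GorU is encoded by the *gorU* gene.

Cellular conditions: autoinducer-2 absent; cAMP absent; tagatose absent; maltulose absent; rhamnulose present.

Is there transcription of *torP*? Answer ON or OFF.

OFF

cAMP is absent, so HolB is inactive.
Tagatose is absent, so NerJ is inactive.
Rhamnulose is present, so SovE is active.
With repressor SovE bound, *gorU* is not transcribed.
So GorU is not produced.
With no repressor bound, *zorL* is transcribed.
So ZorL is produced and active.
No repressor is bound and ZorL is active, so *gixZ* is transcribed.
So GixZ is produced and active.
Maltulose is absent, so CilB is active.
With repressor CilB bound, *torP* is not transcribed.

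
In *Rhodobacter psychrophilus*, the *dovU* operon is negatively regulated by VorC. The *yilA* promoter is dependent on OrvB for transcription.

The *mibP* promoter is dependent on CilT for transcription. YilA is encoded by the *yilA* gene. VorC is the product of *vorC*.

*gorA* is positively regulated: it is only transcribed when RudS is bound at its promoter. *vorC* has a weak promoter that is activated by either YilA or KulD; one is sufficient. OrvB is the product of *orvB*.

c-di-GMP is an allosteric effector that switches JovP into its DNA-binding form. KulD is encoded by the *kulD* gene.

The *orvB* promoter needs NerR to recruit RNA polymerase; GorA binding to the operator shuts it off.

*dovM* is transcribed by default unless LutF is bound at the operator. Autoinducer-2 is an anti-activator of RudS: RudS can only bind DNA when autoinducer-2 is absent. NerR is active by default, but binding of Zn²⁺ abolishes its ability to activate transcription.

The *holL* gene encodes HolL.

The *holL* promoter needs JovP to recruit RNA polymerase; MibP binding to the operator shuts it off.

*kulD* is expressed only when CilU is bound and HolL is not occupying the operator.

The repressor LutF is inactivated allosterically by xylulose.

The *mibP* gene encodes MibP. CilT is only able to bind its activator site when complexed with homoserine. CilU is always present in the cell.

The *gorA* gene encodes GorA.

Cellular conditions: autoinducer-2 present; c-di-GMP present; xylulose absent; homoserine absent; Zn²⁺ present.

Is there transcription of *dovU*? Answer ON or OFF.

ON

Autoinducer-2 is present, so RudS is inactive.
Required activator RudS is absent, so *gorA* is not transcribed.
So GorA is not produced.
Zn²⁺ is present, so NerR is inactive.
Required activator NerR is absent, so *orvB* is not transcribed.
So OrvB is not produced.
Required activator OrvB is absent, so *yilA* is not transcribed.
So YilA is not produced.
CilU is produced constitutively and is active.
c-di-GMP is present, so JovP is active.
Homoserine is absent, so CilT is inactive.
Required activator CilT is absent, so *mibP* is not transcribed.
So MibP is not produced.
No repressor is bound and JovP is active, so *holL* is transcribed.
So HolL is produced and active.
With repressor HolL bound, *kulD* is not transcribed.
So KulD is not produced.
No activator is available at the *vorC* promoter, so *vorC* is not transcribed.
So VorC is not produced.
With no repressor bound, *dovU* is transcribed.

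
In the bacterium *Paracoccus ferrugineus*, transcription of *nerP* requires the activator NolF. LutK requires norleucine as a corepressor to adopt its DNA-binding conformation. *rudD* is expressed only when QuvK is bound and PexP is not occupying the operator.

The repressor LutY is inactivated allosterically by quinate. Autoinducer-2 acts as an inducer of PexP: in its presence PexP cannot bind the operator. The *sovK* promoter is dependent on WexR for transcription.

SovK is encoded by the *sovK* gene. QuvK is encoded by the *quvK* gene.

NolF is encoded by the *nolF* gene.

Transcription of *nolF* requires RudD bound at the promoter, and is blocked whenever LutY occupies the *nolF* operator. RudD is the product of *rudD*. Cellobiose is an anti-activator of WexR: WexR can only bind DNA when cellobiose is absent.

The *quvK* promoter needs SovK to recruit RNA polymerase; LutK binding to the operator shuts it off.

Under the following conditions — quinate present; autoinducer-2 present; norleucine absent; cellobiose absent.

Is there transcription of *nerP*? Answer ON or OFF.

Cellobiose is absent, so WexR is active.
No repressor is bound and WexR is active, so *sovK* is transcribed.
So SovK is produced and active.
Norleucine is absent, so LutK is inactive.
No repressor is bound and SovK is active, so *quvK* is transcribed.
So QuvK is produced and active.
Autoinducer-2 is present, so PexP is inactive.
No repressor is bound and QuvK is active, so *rudD* is transcribed.
So RudD is produced and active.
Quinate is present, so LutY is inactive.
No repressor is bound and RudD is active, so *nolF* is transcribed.
So NolF is produced and active.
No repressor is bound and NolF is active, so *nerP* is transcribed.

ON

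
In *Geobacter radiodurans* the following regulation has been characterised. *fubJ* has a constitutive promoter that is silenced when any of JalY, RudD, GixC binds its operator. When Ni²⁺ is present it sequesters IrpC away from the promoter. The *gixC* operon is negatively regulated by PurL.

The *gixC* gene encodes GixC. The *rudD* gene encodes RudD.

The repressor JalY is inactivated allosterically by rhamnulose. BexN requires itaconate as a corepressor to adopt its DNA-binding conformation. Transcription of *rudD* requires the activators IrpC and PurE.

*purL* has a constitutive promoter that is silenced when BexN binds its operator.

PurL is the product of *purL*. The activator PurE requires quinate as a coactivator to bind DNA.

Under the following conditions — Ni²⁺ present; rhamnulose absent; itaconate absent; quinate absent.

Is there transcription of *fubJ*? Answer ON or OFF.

OFF

Rhamnulose is absent, so JalY is active.
Ni²⁺ is present, so IrpC is inactive.
Quinate is absent, so PurE is inactive.
Required activator IrpC is absent, so *rudD* is not transcribed.
So RudD is not produced.
Itaconate is absent, so BexN is inactive.
With no repressor bound, *purL* is transcribed.
So PurL is produced and active.
With repressor PurL bound, *gixC* is not transcribed.
So GixC is not produced.
With repressor JalY bound, *fubJ* is not transcribed.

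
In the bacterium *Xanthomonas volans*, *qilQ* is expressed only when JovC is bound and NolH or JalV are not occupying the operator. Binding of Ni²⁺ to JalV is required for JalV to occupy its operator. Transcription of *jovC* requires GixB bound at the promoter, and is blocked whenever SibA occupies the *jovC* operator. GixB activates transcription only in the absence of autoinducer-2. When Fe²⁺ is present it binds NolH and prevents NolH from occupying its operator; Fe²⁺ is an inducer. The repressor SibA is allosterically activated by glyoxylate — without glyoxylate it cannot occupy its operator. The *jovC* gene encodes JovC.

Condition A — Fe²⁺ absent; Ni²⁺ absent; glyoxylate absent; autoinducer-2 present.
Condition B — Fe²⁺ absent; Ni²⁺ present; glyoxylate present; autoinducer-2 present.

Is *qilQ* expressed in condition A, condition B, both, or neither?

Condition A:
Fe²⁺ is absent, so NolH is active.
Ni²⁺ is absent, so JalV is inactive.
Glyoxylate is absent, so SibA is inactive.
Autoinducer-2 is present, so GixB is inactive.
Required activator GixB is absent, so *jovC* is not transcribed.
So JovC is not produced.
With repressor NolH bound, *qilQ* is not transcribed.
→ *qilQ* is OFF in A.
Condition B:
Fe²⁺ is absent, so NolH is active.
Ni²⁺ is present, so JalV is active.
Glyoxylate is present, so SibA is active.
Autoinducer-2 is present, so GixB is inactive.
With repressor SibA bound, *jovC* is not transcribed.
So JovC is not produced.
With repressor NolH bound, *qilQ* is not transcribed.
→ *qilQ* is OFF in B.

neither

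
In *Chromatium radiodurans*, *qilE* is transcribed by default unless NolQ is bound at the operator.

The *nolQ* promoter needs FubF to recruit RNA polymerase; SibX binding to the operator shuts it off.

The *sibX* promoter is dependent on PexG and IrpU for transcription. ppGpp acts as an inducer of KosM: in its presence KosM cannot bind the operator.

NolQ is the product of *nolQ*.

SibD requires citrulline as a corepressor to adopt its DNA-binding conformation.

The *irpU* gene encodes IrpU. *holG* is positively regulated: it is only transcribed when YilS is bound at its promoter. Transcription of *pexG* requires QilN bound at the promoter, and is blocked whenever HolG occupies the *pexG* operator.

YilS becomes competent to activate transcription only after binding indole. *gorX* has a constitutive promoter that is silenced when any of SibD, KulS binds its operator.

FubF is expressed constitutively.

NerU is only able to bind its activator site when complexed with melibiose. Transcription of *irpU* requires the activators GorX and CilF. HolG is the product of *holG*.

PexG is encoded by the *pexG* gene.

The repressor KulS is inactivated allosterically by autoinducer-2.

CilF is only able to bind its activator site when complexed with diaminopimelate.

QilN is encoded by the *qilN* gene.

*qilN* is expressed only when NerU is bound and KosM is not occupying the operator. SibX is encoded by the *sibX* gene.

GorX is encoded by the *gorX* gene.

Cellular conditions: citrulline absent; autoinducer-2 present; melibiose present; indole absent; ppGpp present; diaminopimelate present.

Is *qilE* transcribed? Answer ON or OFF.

Indole is absent, so YilS is inactive.
Required activator YilS is absent, so *holG* is not transcribed.
So HolG is not produced.
Melibiose is present, so NerU is active.
ppGpp is present, so KosM is inactive.
No repressor is bound and NerU is active, so *qilN* is transcribed.
So QilN is produced and active.
No repressor is bound and QilN is active, so *pexG* is transcribed.
So PexG is produced and active.
Citrulline is absent, so SibD is inactive.
Autoinducer-2 is present, so KulS is inactive.
With no repressor bound, *gorX* is transcribed.
So GorX is produced and active.
Diaminopimelate is present, so CilF is active.
No repressor is bound and GorX and CilF are active, so *irpU* is transcribed.
So IrpU is produced and active.
No repressor is bound and PexG and IrpU are active, so *sibX* is transcribed.
So SibX is produced and active.
FubF is produced constitutively and is active.
With repressor SibX bound, *nolQ* is not transcribed.
So NolQ is not produced.
With no repressor bound, *qilE* is transcribed.

ON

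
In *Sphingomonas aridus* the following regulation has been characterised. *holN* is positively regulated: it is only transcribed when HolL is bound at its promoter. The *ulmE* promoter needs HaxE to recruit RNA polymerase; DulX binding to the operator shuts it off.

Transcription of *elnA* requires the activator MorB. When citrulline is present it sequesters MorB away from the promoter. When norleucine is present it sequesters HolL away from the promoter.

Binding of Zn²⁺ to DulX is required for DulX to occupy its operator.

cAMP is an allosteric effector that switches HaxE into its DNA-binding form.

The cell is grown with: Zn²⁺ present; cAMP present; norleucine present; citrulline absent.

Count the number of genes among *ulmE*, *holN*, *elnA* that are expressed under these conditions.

1

Zn²⁺ is present, so DulX is active.
cAMP is present, so HaxE is active.
With repressor DulX bound, *ulmE* is not transcribed.
→ *ulmE* is OFF.
Norleucine is present, so HolL is inactive.
Required activator HolL is absent, so *holN* is not transcribed.
→ *holN* is OFF.
Citrulline is absent, so MorB is active.
No repressor is bound and MorB is active, so *elnA* is transcribed.
→ *elnA* is ON.
1 of the 3 genes is transcribed.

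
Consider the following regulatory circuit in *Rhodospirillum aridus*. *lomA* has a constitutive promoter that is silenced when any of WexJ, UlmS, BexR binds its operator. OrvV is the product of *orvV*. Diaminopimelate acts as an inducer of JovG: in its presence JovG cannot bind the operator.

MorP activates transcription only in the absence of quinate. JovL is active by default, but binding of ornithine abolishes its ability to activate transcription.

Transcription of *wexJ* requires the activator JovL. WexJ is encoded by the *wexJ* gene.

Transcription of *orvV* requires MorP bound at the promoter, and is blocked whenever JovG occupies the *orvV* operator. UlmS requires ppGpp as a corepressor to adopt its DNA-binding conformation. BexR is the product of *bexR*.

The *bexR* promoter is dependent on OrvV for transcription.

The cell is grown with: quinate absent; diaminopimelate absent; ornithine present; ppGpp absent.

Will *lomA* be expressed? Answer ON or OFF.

ON

Ornithine is present, so JovL is inactive.
Required activator JovL is absent, so *wexJ* is not transcribed.
So WexJ is not produced.
ppGpp is absent, so UlmS is inactive.
Diaminopimelate is absent, so JovG is active.
Quinate is absent, so MorP is active.
With repressor JovG bound, *orvV* is not transcribed.
So OrvV is not produced.
Required activator OrvV is absent, so *bexR* is not transcribed.
So BexR is not produced.
With no repressor bound, *lomA* is transcribed.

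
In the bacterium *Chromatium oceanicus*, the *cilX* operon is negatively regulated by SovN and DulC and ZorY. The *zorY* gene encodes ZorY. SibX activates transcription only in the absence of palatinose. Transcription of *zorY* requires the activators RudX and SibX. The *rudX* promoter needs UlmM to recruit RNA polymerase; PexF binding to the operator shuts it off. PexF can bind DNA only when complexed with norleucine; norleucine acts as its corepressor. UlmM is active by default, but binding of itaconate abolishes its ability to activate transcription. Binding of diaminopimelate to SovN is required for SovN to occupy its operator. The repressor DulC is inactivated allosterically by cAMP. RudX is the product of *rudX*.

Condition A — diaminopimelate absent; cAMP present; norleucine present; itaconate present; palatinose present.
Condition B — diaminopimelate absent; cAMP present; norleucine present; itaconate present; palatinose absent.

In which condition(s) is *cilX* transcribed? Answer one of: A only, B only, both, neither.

Condition A:
Diaminopimelate is absent, so SovN is inactive.
cAMP is present, so DulC is inactive.
Norleucine is present, so PexF is active.
Itaconate is present, so UlmM is inactive.
With repressor PexF bound, *rudX* is not transcribed.
So RudX is not produced.
Palatinose is present, so SibX is inactive.
Required activator RudX is absent, so *zorY* is not transcribed.
So ZorY is not produced.
With no repressor bound, *cilX* is transcribed.
→ *cilX* is ON in A.
Condition B:
Diaminopimelate is absent, so SovN is inactive.
cAMP is present, so DulC is inactive.
Norleucine is present, so PexF is active.
Itaconate is present, so UlmM is inactive.
With repressor PexF bound, *rudX* is not transcribed.
So RudX is not produced.
Palatinose is absent, so SibX is active.
Required activator RudX is absent, so *zorY* is not transcribed.
So ZorY is not produced.
With no repressor bound, *cilX* is transcribed.
→ *cilX* is ON in B.

both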